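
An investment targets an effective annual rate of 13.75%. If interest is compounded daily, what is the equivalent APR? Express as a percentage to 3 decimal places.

12.886%

(1 + r/365)^365 − 1 = 0.1375, so 1 + r/365 = 1.1375^(1/365).
r/365 = 0.000353, so r = 0.128856 = 12.886%.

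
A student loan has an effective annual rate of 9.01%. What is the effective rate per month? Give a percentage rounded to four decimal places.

The per-month rate i satisfies (1 + i)^12 = 1 + 0.0901.
i = 1.0901^(1/12) − 1 = 0.0072150 = 0.7215%.

0.7215%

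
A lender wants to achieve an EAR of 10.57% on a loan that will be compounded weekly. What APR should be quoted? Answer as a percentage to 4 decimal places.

10.0576%

(1 + r/52)^52 − 1 = 0.1057, so 1 + r/52 = 1.1057^(1/52).
r/52 = 0.001934, so r = 0.100576 = 10.0576%.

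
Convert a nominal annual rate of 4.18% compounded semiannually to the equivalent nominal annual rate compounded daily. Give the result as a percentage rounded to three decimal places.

4.137%

EAR = (1 + 0.0418/2)^2 − 1 = 0.042237.
Solve (1 + r/365)^365 = 1.042237: r/365 = 1.042237^(1/365) − 1 = 0.000113, so r = 0.041372 = 4.137%.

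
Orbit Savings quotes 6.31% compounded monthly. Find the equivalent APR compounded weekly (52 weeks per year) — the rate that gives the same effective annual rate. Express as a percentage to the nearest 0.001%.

6.297%

EAR = (1 + 0.0631/12)^12 − 1 = 0.064957.
Solve (1 + r/52)^52 = 1.064957: r/52 = 1.064957^(1/52) − 1 = 0.001211, so r = 0.062973 = 6.297%.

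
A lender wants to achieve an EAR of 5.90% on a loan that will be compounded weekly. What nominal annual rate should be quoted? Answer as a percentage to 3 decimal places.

5.736%

(1 + r/52)^52 − 1 = 0.0590, so 1 + r/52 = 1.0590^(1/52).
r/52 = 0.001103, so r = 0.057357 = 5.736%.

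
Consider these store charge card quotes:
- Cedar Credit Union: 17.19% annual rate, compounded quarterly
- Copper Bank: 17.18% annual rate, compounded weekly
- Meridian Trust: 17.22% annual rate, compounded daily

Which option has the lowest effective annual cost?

Cedar Credit Union

Cedar Credit Union: (1 + 0.1719/4)^4 − 1 = 18.330%
Copper Bank: (1 + 0.1718/52)^52 − 1 = 18.710%
Meridian Trust: (1 + 0.1722/365)^365 − 1 = 18.787%
The lowest effective annual rate is Cedar Credit Union at 18.330%.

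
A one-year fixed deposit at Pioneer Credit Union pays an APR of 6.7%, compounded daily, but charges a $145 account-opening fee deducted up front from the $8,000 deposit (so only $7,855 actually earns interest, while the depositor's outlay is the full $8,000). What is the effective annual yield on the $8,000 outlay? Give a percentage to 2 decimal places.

4.99%

Value after one year: 7,855 × (1 + 0.067/365)^365 = 7,855 × 1.069289 = $8,399.26.
Effective yield on the $8,000 outlay: 8,399.26 / 8,000 − 1 = 0.049908 = 4.99%.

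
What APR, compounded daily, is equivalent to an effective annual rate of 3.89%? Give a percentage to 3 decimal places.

(1 + r/365)^365 − 1 = 0.0389, so 1 + r/365 = 1.0389^(1/365).
r/365 = 0.000105, so r = 0.038164 = 3.816%.

3.816%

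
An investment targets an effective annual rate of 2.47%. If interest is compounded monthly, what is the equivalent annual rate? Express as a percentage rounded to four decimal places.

(1 + r/12)^12 − 1 = 0.0247, so 1 + r/12 = 1.0247^(1/12).
r/12 = 0.002035, so r = 0.024425 = 2.4425%.

2.4425%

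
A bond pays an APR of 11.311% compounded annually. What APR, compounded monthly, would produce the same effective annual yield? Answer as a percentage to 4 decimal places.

10.7638%

Compounded annually, EAR = nominal = 0.113110.
Solve (1 + r/12)^12 = 1.113110: r/12 = 1.113110^(1/12) − 1 = 0.008970, so r = 0.107638 = 10.7638%.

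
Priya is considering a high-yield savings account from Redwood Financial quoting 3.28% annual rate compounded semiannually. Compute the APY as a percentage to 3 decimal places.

EAR = (1 + 0.0328/2)^2 − 1.
= (1 + 0.016400)^2 − 1 = 1.033069 − 1 = 3.307%.

3.307%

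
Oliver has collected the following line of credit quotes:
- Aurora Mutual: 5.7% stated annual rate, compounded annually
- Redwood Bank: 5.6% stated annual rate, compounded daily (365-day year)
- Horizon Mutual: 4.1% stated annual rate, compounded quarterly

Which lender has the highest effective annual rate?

Redwood Bank

Aurora Mutual: compounded annually, EAR = 5.700%
Redwood Bank: (1 + 0.056/365)^365 − 1 = 5.759%
Horizon Mutual: (1 + 0.041/4)^4 − 1 = 4.163%
The highest effective annual rate is Redwood Bank at 5.759%.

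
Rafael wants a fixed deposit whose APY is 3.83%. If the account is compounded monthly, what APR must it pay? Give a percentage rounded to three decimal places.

(1 + r/12)^12 − 1 = 0.0383, so 1 + r/12 = 1.0383^(1/12).
r/12 = 0.003137, so r = 0.037644 = 3.764%.

3.764%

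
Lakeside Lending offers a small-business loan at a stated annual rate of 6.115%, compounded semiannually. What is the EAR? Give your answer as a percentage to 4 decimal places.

6.2085%

EAR = (1 + 0.06115/2)^2 − 1.
= (1 + 0.030575)^2 − 1 = 1.062085 − 1 = 6.2085%.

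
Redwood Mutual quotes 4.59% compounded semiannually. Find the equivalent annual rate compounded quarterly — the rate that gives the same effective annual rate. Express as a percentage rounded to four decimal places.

EAR = (1 + 0.0459/2)^2 − 1 = 0.046427.
Solve (1 + r/4)^4 = 1.046427: r/4 = 1.046427^(1/4) − 1 = 0.011410, so r = 0.045640 = 4.5640%.

4.5640%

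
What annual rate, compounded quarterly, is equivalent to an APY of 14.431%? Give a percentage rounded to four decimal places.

(1 + r/4)^4 − 1 = 0.14431, so 1 + r/4 = 1.14431^(1/4).
r/4 = 0.034275, so r = 0.137099 = 13.7099%.

13.7099%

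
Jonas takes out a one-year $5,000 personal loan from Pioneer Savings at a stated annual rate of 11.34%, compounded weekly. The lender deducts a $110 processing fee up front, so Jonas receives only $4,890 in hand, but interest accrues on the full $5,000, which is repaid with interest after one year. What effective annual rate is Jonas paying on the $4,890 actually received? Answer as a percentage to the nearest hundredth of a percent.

14.51%

Amount owed after one year: 5,000 × (1 + 0.1134/52)^52 = 5,000 × 1.119942 = $5,599.71.
Effective rate on net proceeds: 5,599.71 / 4,890 − 1 = 0.145135 = 14.51%.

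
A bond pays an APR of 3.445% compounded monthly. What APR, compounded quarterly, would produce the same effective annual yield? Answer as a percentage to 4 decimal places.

EAR = (1 + 0.03445/12)^12 − 1 = 0.034999.
Solve (1 + r/4)^4 = 1.034999: r/4 = 1.034999^(1/4) − 1 = 0.008637, so r = 0.034549 = 3.4549%.

3.4549%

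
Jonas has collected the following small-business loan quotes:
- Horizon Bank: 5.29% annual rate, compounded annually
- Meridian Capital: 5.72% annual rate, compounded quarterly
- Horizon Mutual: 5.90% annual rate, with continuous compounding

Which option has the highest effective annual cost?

Horizon Bank: compounded annually, EAR = 5.290%
Meridian Capital: (1 + 0.0572/4)^4 − 1 = 5.844%
Horizon Mutual: e^0.0590 − 1 = 6.078%
The highest effective annual rate is Horizon Mutual at 6.078%.

Horizon Mutual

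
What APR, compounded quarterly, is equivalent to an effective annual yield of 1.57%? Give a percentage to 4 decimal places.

1.5608%

(1 + r/4)^4 − 1 = 0.0157, so 1 + r/4 = 1.0157^(1/4).
r/4 = 0.003902, so r = 0.015608 = 1.5608%.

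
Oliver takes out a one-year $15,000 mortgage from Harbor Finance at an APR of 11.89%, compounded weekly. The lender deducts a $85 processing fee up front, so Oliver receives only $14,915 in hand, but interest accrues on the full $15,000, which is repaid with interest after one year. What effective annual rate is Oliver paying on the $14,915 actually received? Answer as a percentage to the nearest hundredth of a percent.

13.25%

Amount owed after one year: 15,000 × (1 + 0.1189/52)^52 = 15,000 × 1.126104 = $16,891.57.
Effective rate on net proceeds: 16,891.57 / 14,915 − 1 = 0.132522 = 13.25%.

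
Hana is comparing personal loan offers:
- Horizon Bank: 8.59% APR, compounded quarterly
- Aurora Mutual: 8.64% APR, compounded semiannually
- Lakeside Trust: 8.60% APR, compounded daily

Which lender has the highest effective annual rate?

Horizon Bank: (1 + 0.0859/4)^4 − 1 = 8.871%
Aurora Mutual: (1 + 0.0864/2)^2 − 1 = 8.827%
Lakeside Trust: (1 + 0.0860/365)^365 − 1 = 8.980%
The highest effective annual rate is Lakeside Trust at 8.980%.

Lakeside Trust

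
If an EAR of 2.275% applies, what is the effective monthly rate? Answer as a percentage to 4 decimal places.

The per-month rate i satisfies (1 + i)^12 = 1 + 0.02275.
i = 1.02275^(1/12) − 1 = 0.0018763 = 0.1876%.

0.1876%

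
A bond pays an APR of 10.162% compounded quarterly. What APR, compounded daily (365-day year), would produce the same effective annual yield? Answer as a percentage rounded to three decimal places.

10.036%

EAR = (1 + 0.10162/4)^4 − 1 = 0.105558.
Solve (1 + r/365)^365 = 1.105558: r/365 = 1.105558^(1/365) − 1 = 0.000275, so r = 0.100364 = 10.036%.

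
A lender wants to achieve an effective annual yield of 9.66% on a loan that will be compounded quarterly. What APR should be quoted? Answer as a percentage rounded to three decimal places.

(1 + r/4)^4 − 1 = 0.0966, so 1 + r/4 = 1.0966^(1/4).
r/4 = 0.023321, so r = 0.093286 = 9.329%.

9.329%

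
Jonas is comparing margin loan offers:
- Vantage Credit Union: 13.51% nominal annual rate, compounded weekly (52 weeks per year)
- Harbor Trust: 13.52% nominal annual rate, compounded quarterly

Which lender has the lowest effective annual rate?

Vantage Credit Union: (1 + 0.1351/52)^52 − 1 = 14.445%
Harbor Trust: (1 + 0.1352/4)^4 − 1 = 14.221%
The lowest effective annual rate is Harbor Trust at 14.221%.

Harbor Trust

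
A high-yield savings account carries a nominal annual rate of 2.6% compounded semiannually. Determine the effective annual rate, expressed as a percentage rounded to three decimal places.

EAR = (1 + 0.026/2)^2 − 1.
= (1 + 0.013000)^2 − 1 = 1.026169 − 1 = 2.617%.

2.617%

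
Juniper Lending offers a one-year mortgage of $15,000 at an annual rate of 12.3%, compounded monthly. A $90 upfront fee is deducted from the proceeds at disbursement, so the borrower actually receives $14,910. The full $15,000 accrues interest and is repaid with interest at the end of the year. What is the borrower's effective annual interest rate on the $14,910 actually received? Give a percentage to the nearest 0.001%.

Amount owed after one year: 15,000 × (1 + 0.123/12)^12 = 15,000 × 1.130177 = $16,952.65.
Effective rate on net proceeds: 16,952.65 / 14,910 − 1 = 0.136999 = 13.700%.

13.700%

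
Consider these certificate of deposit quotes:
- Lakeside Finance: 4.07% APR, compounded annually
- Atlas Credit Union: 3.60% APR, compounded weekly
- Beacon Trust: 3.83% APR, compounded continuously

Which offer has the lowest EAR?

Lakeside Finance: compounded annually, EAR = 4.070%
Atlas Credit Union: (1 + 0.0360/52)^52 − 1 = 3.664%
Beacon Trust: e^0.0383 − 1 = 3.904%
The lowest effective annual rate is Atlas Credit Union at 3.664%.

Atlas Credit Union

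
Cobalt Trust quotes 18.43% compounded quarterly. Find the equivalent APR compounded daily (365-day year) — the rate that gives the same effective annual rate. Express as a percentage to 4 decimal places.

18.0225%

EAR = (1 + 0.1843/4)^4 − 1 = 0.197433.
Solve (1 + r/365)^365 = 1.197433: r/365 = 1.197433^(1/365) − 1 = 0.000494, so r = 0.180225 = 18.0225%.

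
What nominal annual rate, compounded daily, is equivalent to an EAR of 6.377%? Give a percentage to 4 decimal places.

6.1824%

(1 + r/365)^365 − 1 = 0.06377, so 1 + r/365 = 1.06377^(1/365).
r/365 = 0.000169, so r = 0.061824 = 6.1824%.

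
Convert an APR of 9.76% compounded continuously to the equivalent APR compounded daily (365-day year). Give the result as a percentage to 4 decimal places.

9.7613%

EAR under continuous compounding: e^0.0976 − 1 = 0.102522.
Solve (1 + r/365)^365 = 1.102522: r/365 = 1.102522^(1/365) − 1 = 0.000267, so r = 0.097613 = 9.7613%.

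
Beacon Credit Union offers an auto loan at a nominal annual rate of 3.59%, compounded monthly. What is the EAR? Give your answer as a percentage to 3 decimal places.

3.650%

EAR = (1 + 0.0359/12)^12 − 1.
= (1 + 0.002992)^12 − 1 = 1.036497 − 1 = 3.650%.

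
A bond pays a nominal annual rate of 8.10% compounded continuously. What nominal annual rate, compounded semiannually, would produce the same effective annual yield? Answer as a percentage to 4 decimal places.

8.2663%

EAR under continuous compounding: e^0.0810 − 1 = 0.084371.
Solve (1 + r/2)^2 = 1.084371: r/2 = 1.084371^(1/2) − 1 = 0.041331, so r = 0.082663 = 8.2663%.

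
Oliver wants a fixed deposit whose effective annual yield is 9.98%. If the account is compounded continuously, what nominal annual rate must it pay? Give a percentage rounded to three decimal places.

Continuous: nominal r satisfies e^r − 1 = 0.0998.
r = ln(1 + 0.0998) = ln(1.0998) = 0.095128 = 9.513%.

9.513%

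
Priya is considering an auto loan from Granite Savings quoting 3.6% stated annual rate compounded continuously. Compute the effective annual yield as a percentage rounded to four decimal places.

3.6656%

With continuous compounding, EAR = e^0.036 − 1.
e^0.036 = 1.036656, so EAR = 0.036656 = 3.6656%.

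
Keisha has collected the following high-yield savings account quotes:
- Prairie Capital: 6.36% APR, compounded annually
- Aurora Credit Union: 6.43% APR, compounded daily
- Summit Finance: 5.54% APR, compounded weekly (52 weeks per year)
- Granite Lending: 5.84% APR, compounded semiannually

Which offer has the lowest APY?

Prairie Capital: compounded annually, EAR = 6.360%
Aurora Credit Union: (1 + 0.0643/365)^365 − 1 = 6.641%
Summit Finance: (1 + 0.0554/52)^52 − 1 = 5.693%
Granite Lending: (1 + 0.0584/2)^2 − 1 = 5.925%
The lowest effective annual rate is Summit Finance at 5.693%.

Summit Finance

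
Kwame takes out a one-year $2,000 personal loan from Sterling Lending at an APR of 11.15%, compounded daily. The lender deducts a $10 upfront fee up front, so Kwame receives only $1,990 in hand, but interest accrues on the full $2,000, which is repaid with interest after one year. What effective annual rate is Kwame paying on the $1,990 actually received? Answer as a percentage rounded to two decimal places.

12.36%

Amount owed after one year: 2,000 × (1 + 0.1115/365)^365 = 2,000 × 1.117935 = $2,235.87.
Effective rate on net proceeds: 2,235.87 / 1,990 − 1 = 0.123552 = 12.36%.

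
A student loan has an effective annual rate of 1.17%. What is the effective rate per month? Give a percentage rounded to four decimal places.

The per-month rate i satisfies (1 + i)^12 = 1 + 0.0117.
i = 1.0117^(1/12) − 1 = 0.0009698 = 0.0970%.

0.0970%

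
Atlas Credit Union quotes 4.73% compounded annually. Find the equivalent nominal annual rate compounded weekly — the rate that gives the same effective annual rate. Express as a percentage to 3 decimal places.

4.624%

Compounded annually, EAR = nominal = 0.047300.
Solve (1 + r/52)^52 = 1.047300: r/52 = 1.047300^(1/52) − 1 = 0.000889, so r = 0.046236 = 4.624%.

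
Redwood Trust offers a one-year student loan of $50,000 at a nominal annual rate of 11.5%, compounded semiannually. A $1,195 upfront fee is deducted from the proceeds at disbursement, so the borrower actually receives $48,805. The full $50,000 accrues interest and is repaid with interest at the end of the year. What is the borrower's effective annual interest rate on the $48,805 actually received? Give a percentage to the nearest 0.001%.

Amount owed after one year: 50,000 × (1 + 0.115/2)^2 = 50,000 × 1.118306 = $55,915.31.
Effective rate on net proceeds: 55,915.31 / 48,805 − 1 = 0.145688 = 14.569%.

14.569%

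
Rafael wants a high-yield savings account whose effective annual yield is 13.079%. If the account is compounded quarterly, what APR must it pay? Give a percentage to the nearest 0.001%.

12.482%

(1 + r/4)^4 − 1 = 0.13079, so 1 + r/4 = 1.13079^(1/4).
r/4 = 0.031206, so r = 0.124825 = 12.482%.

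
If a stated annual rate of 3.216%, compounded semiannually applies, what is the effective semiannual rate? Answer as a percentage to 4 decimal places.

With a nominal annual rate compounded semiannually, the periodic rate is the nominal rate divided by 2.
i = 0.03216 / 2 = 0.0160800 = 1.6080%.

1.6080%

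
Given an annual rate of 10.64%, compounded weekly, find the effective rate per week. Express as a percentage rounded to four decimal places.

0.2046%

With a nominal annual rate compounded weekly, the periodic rate is the nominal rate divided by 52.
i = 0.1064 / 52 = 0.0020462 = 0.2046%.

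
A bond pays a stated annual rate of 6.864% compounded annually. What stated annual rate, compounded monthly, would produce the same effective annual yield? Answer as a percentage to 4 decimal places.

6.6571%

Compounded annually, EAR = nominal = 0.068640.
Solve (1 + r/12)^12 = 1.068640: r/12 = 1.068640^(1/12) − 1 = 0.005548, so r = 0.066571 = 6.6571%.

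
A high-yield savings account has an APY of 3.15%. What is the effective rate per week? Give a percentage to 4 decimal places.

0.0597%

The per-week rate i satisfies (1 + i)^52 = 1 + 0.0315.
i = 1.0315^(1/52) − 1 = 0.0005966 = 0.0597%.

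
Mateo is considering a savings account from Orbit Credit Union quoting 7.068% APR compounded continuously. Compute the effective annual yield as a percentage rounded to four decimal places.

With continuous compounding, EAR = e^0.07068 − 1.
e^0.07068 = 1.073238, so EAR = 0.073238 = 7.3238%.

7.3238%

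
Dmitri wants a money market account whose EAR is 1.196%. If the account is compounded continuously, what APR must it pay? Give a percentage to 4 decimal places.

1.1889%

Continuous: nominal r satisfies e^r − 1 = 0.01196.
r = ln(1 + 0.01196) = ln(1.01196) = 0.011889 = 1.1889%.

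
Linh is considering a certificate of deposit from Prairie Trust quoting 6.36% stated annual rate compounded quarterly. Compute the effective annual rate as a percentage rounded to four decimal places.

6.5133%

EAR = (1 + 0.0636/4)^4 − 1.
= (1 + 0.015900)^4 − 1 = 1.065133 − 1 = 6.5133%.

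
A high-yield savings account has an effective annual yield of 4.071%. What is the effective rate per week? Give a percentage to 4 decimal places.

0.0768%

The per-week rate i satisfies (1 + i)^52 = 1 + 0.04071.
i = 1.04071^(1/52) − 1 = 0.0007677 = 0.0768%.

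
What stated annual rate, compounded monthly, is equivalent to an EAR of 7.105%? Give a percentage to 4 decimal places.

(1 + r/12)^12 − 1 = 0.07105, so 1 + r/12 = 1.07105^(1/12).
r/12 = 0.005736, so r = 0.068836 = 6.8836%.

6.8836%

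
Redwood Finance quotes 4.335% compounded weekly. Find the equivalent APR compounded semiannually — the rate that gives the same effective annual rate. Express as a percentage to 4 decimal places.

EAR = (1 + 0.04335/52)^52 − 1 = 0.044284.
Solve (1 + r/2)^2 = 1.044284: r/2 = 1.044284^(1/2) − 1 = 0.021902, so r = 0.043805 = 4.3805%.

4.3805%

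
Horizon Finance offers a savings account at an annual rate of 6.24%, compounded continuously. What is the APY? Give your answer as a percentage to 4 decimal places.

6.4388%

With continuous compounding, EAR = e^0.0624 − 1.
e^0.0624 = 1.064388, so EAR = 0.064388 = 6.4388%.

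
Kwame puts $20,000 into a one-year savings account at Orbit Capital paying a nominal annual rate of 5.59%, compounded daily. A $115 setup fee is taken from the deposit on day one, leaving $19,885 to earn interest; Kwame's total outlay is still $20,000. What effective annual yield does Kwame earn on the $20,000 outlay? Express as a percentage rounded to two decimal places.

Value after one year: 19,885 × (1 + 0.0559/365)^365 = 19,885 × 1.057487 = $21,028.14.
Effective yield on the $20,000 outlay: 21,028.14 / 20,000 − 1 = 0.051407 = 5.14%.

5.14%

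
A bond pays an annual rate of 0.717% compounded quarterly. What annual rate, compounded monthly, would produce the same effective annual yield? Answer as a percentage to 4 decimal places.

0.7166%

EAR = (1 + 0.00717/4)^4 − 1 = 0.007189.
Solve (1 + r/12)^12 = 1.007189: r/12 = 1.007189^(1/12) − 1 = 0.000597, so r = 0.007166 = 0.7166%.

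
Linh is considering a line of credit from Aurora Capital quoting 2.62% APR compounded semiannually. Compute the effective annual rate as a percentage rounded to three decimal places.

2.637%

EAR = (1 + 0.0262/2)^2 − 1.
= 1.026372 − 1 = 2.637%.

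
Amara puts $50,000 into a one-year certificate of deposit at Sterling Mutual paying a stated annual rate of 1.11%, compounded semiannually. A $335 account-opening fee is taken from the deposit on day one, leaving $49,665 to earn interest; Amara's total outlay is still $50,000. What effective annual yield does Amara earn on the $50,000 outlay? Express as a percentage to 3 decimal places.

Value after one year: 49,665 × (1 + 0.0111/2)^2 = 49,665 × 1.011131 = $50,217.81.
Effective yield on the $50,000 outlay: 50,217.81 / 50,000 − 1 = 0.004356 = 0.436%.

0.436%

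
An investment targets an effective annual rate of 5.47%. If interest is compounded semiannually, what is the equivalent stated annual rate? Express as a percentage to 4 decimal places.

(1 + r/2)^2 − 1 = 0.0547, so 1 + r/2 = 1.0547^(1/2).
r/2 = 0.026986, so r = 0.053972 = 5.3972%.

5.3972%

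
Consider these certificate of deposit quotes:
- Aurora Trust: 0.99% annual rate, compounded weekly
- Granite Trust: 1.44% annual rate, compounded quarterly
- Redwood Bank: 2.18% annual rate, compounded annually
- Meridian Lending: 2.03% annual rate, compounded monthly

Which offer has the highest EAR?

Redwood Bank

Aurora Trust: (1 + 0.0099/52)^52 − 1 = 0.995%
Granite Trust: (1 + 0.0144/4)^4 − 1 = 1.448%
Redwood Bank: compounded annually, EAR = 2.180%
Meridian Lending: (1 + 0.0203/12)^12 − 1 = 2.049%
The highest effective annual rate is Redwood Bank at 2.180%.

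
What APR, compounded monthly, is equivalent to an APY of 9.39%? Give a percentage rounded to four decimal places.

(1 + r/12)^12 − 1 = 0.0939, so 1 + r/12 = 1.0939^(1/12).
r/12 = 0.007507, so r = 0.090086 = 9.0086%.

9.0086%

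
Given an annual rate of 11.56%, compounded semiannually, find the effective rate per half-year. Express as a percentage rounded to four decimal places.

5.7800%

With a nominal annual rate compounded semiannually, the periodic rate is the nominal rate divided by 2.
i = 0.1156 / 2 = 0.0578000 = 5.7800%.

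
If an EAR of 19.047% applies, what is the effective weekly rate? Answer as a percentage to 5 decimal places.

The per-week rate i satisfies (1 + i)^52 = 1 + 0.19047.
i = 1.19047^(1/52) − 1 = 0.0033585 = 0.33585%.

0.33585%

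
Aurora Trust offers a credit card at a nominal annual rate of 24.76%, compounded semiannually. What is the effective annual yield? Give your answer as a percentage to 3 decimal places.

26.293%

EAR = (1 + 0.2476/2)^2 − 1.
= 1.262926 − 1 = 26.293%.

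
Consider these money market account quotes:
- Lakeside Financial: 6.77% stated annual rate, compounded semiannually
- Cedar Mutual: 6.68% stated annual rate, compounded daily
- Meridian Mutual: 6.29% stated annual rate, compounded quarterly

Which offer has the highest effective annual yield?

Lakeside Financial: (1 + 0.0677/2)^2 − 1 = 6.885%
Cedar Mutual: (1 + 0.0668/365)^365 − 1 = 6.908%
Meridian Mutual: (1 + 0.0629/4)^4 − 1 = 6.440%
The highest effective annual rate is Cedar Mutual at 6.908%.

Cedar Mutual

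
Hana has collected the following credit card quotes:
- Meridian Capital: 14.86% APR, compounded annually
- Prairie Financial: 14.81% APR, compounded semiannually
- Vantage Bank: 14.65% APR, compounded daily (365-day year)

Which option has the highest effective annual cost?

Meridian Capital: compounded annually, EAR = 14.860%
Prairie Financial: (1 + 0.1481/2)^2 − 1 = 15.358%
Vantage Bank: (1 + 0.1465/365)^365 − 1 = 15.774%
The highest effective annual rate is Vantage Bank at 15.774%.

Vantage Bank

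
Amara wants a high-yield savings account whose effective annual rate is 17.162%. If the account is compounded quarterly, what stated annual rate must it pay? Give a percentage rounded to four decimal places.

16.1565%

(1 + r/4)^4 − 1 = 0.17162, so 1 + r/4 = 1.17162^(1/4).
r/4 = 0.040391, so r = 0.161565 = 16.1565%.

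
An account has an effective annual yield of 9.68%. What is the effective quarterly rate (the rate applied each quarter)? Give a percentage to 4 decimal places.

The per-quarter rate i satisfies (1 + i)^4 = 1 + 0.0968.
i = 1.0968^(1/4) − 1 = 0.0233681 = 2.3368%.

2.3368%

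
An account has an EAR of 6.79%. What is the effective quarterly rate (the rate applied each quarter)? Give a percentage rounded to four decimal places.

The per-quarter rate i satisfies (1 + i)^4 = 1 + 0.0679.
i = 1.0679^(1/4) − 1 = 0.0165591 = 1.6559%.

1.6559%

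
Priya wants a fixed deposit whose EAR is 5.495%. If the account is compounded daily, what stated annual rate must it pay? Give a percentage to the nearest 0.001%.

5.350%

(1 + r/365)^365 − 1 = 0.05495, so 1 + r/365 = 1.05495^(1/365).
r/365 = 0.000147, so r = 0.053497 = 5.350%.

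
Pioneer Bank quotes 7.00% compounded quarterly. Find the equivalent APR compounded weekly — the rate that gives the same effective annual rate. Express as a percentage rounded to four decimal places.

EAR = (1 + 0.0700/4)^4 − 1 = 0.071859.
Solve (1 + r/52)^52 = 1.071859: r/52 = 1.071859^(1/52) − 1 = 0.001335, so r = 0.069441 = 6.9441%.

6.9441%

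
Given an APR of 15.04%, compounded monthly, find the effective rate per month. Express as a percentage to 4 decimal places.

With a nominal annual rate compounded monthly, the periodic rate is the nominal rate divided by 12.
i = 0.1504 / 12 = 0.0125333 = 1.2533%.

1.2533%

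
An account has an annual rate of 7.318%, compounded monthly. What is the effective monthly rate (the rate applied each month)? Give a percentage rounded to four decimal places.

With a nominal annual rate compounded monthly, the periodic rate is the nominal rate divided by 12.
i = 0.07318 / 12 = 0.0060983 = 0.6098%.

0.6098%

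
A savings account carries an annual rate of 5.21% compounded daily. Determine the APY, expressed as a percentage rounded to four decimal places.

5.3477%

EAR = (1 + 0.0521/365)^365 − 1.
= (1 + 0.000143)^365 − 1 = 1.053477 − 1 = 5.3477%.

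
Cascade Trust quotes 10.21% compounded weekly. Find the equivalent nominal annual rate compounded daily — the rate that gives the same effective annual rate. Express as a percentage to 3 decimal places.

10.201%

EAR = (1 + 0.1021/52)^52 − 1 = 0.107383.
Solve (1 + r/365)^365 = 1.107383: r/365 = 1.107383^(1/365) − 1 = 0.000279, so r = 0.102014 = 10.201%.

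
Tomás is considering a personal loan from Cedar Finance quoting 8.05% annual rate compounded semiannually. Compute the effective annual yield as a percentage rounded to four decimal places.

8.2120%

EAR = (1 + 0.0805/2)^2 − 1.
= (1 + 0.040250)^2 − 1 = 1.082120 − 1 = 8.2120%.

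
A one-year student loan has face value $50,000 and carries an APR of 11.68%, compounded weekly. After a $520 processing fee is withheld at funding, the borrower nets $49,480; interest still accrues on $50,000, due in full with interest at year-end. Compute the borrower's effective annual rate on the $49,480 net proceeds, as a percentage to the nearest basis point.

13.56%

Amount owed after one year: 50,000 × (1 + 0.1168/52)^52 = 50,000 × 1.123747 = $56,187.37.
Effective rate on net proceeds: 56,187.37 / 49,480 − 1 = 0.135557 = 13.56%.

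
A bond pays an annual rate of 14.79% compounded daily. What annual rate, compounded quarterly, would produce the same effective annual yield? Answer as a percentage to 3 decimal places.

15.064%

EAR = (1 + 0.1479/365)^365 − 1 = 0.159362.
Solve (1 + r/4)^4 = 1.159362: r/4 = 1.159362^(1/4) − 1 = 0.037659, so r = 0.150637 = 15.064%.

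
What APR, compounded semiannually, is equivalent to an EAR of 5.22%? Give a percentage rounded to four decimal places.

5.1536%

(1 + r/2)^2 − 1 = 0.0522, so 1 + r/2 = 1.0522^(1/2).
r/2 = 0.025768, so r = 0.051536 = 5.1536%.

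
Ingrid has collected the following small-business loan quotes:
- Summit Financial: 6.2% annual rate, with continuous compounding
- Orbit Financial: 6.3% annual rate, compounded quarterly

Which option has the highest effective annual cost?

Summit Financial: e^0.062 − 1 = 6.396%
Orbit Financial: (1 + 0.063/4)^4 − 1 = 6.450%
The highest effective annual rate is Orbit Financial at 6.450%.

Orbit Financial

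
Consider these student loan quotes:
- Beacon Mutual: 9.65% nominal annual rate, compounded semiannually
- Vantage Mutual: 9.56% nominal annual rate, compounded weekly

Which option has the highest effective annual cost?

Vantage Mutual

Beacon Mutual: (1 + 0.0965/2)^2 − 1 = 9.883%
Vantage Mutual: (1 + 0.0956/52)^52 − 1 = 10.022%
The highest effective annual rate is Vantage Mutual at 10.022%.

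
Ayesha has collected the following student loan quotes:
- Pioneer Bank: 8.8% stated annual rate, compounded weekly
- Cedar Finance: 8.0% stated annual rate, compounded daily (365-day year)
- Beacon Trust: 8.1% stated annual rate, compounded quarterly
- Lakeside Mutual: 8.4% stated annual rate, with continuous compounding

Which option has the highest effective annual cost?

Pioneer Bank

Pioneer Bank: (1 + 0.088/52)^52 − 1 = 9.191%
Cedar Finance: (1 + 0.080/365)^365 − 1 = 8.328%
Beacon Trust: (1 + 0.081/4)^4 − 1 = 8.349%
Lakeside Mutual: e^0.084 − 1 = 8.763%
The highest effective annual rate is Pioneer Bank at 9.191%.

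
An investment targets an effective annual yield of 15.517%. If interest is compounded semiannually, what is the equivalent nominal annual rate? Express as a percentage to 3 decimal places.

(1 + r/2)^2 − 1 = 0.15517, so 1 + r/2 = 1.15517^(1/2).
r/2 = 0.074788, so r = 0.149577 = 14.958%.

14.958%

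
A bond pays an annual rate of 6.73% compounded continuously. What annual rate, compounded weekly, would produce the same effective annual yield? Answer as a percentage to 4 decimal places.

6.7344%

EAR under continuous compounding: e^0.0673 − 1 = 0.069616.
Solve (1 + r/52)^52 = 1.069616: r/52 = 1.069616^(1/52) − 1 = 0.001295, so r = 0.067344 = 6.7344%.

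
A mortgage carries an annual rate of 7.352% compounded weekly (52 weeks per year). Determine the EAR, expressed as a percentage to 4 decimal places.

EAR = (1 + 0.07352/52)^52 − 1.
= 1.076234 − 1 = 7.6234%.

7.6234%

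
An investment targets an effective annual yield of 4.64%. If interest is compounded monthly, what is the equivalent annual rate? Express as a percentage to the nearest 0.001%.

(1 + r/12)^12 − 1 = 0.0464, so 1 + r/12 = 1.0464^(1/12).
r/12 = 0.003787, so r = 0.045442 = 4.544%.

4.544%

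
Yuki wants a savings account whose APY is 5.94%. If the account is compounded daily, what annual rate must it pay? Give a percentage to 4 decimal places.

(1 + r/365)^365 − 1 = 0.0594, so 1 + r/365 = 1.0594^(1/365).
r/365 = 0.000158, so r = 0.057707 = 5.7707%.

5.7707%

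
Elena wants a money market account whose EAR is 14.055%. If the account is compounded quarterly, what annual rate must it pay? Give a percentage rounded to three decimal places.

13.370%

(1 + r/4)^4 − 1 = 0.14055, so 1 + r/4 = 1.14055^(1/4).
r/4 = 0.033424, so r = 0.133696 = 13.370%.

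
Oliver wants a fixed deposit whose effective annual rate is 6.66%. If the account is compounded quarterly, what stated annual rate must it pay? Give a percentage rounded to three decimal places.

(1 + r/4)^4 − 1 = 0.0666, so 1 + r/4 = 1.0666^(1/4).
r/4 = 0.016250, so r = 0.064998 = 6.500%.

6.500%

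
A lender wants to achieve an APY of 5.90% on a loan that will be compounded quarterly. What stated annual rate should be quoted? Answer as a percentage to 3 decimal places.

(1 + r/4)^4 − 1 = 0.0590, so 1 + r/4 = 1.0590^(1/4).
r/4 = 0.014434, so r = 0.057738 = 5.774%.

5.774%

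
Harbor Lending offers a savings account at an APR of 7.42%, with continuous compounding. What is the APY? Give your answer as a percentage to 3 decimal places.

7.702%

With continuous compounding, EAR = e^0.0742 − 1.
e^0.0742 = 1.077022, so EAR = 0.077022 = 7.702%.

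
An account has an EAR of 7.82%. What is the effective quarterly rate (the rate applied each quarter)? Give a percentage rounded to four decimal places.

1.9002%

The per-quarter rate i satisfies (1 + i)^4 = 1 + 0.0782.
i = 1.0782^(1/4) − 1 = 0.0190015 = 1.9002%.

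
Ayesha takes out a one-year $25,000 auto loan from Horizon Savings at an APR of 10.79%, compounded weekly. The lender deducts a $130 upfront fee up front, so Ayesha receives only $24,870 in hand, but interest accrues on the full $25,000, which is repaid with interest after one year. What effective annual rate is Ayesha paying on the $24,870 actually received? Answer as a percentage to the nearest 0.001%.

Amount owed after one year: 25,000 × (1 + 0.1079/52)^52 = 25,000 × 1.113812 = $27,845.30.
Effective rate on net proceeds: 27,845.30 / 24,870 − 1 = 0.119634 = 11.963%.

11.963%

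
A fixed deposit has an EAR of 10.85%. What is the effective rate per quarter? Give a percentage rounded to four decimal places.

2.6086%

The per-quarter rate i satisfies (1 + i)^4 = 1 + 0.1085.
i = 1.1085^(1/4) − 1 = 0.0260864 = 2.6086%.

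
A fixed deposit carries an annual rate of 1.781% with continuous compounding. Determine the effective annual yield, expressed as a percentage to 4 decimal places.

With continuous compounding, EAR = e^0.01781 − 1.
e^0.01781 = 1.017970, so EAR = 0.017970 = 1.7970%.

1.7970%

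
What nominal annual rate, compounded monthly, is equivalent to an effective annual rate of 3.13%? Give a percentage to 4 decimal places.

3.0860%

(1 + r/12)^12 − 1 = 0.0313, so 1 + r/12 = 1.0313^(1/12).
r/12 = 0.002572, so r = 0.030860 = 3.0860%.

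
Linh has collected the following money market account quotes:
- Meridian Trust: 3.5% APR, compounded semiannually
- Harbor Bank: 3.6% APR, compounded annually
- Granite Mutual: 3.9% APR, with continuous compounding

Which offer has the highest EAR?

Meridian Trust: (1 + 0.035/2)^2 − 1 = 3.531%
Harbor Bank: compounded annually, EAR = 3.600%
Granite Mutual: e^0.039 − 1 = 3.977%
The highest effective annual rate is Granite Mutual at 3.977%.

Granite Mutual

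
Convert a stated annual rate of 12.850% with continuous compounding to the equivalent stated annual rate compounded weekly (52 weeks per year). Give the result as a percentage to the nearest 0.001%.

EAR under continuous compounding: e^0.12850 − 1 = 0.137121.
Solve (1 + r/52)^52 = 1.137121: r/52 = 1.137121^(1/52) − 1 = 0.002474, so r = 0.128659 = 12.866%.

12.866%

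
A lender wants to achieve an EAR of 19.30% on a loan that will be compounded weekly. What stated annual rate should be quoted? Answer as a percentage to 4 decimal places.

17.6771%

(1 + r/52)^52 − 1 = 0.1930, so 1 + r/52 = 1.1930^(1/52).
r/52 = 0.003399, so r = 0.176771 = 17.6771%.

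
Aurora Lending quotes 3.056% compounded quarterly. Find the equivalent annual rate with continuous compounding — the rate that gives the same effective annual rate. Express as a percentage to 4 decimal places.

EAR = (1 + 0.03056/4)^4 − 1 = 0.030912.
Equivalent continuous rate: r = ln(1 + 0.030912) = 0.030444 = 3.0444%.

3.0444%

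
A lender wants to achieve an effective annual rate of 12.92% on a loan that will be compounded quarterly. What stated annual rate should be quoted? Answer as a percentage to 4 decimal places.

(1 + r/4)^4 − 1 = 0.1292, so 1 + r/4 = 1.1292^(1/4).
r/4 = 0.030843, so r = 0.123374 = 12.3374%.

12.3374%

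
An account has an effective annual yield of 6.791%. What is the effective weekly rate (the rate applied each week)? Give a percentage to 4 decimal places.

The per-week rate i satisfies (1 + i)^52 = 1 + 0.06791.
i = 1.06791^(1/52) − 1 = 0.0012643 = 0.1264%.

0.1264%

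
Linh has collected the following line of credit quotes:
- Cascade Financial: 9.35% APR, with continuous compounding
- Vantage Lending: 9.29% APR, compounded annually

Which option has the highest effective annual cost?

Cascade Financial

Cascade Financial: e^0.0935 − 1 = 9.801%
Vantage Lending: compounded annually, EAR = 9.290%
The highest effective annual rate is Cascade Financial at 9.801%.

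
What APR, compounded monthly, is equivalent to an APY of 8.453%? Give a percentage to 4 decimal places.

8.1422%

(1 + r/12)^12 − 1 = 0.08453, so 1 + r/12 = 1.08453^(1/12).
r/12 = 0.006785, so r = 0.081422 = 8.1422%.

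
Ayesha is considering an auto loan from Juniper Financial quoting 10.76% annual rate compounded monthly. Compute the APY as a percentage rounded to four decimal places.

11.3068%

EAR = (1 + 0.1076/12)^12 − 1.
= 1.113068 − 1 = 11.3068%.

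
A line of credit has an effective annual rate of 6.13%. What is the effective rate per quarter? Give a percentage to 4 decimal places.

1.4985%

The per-quarter rate i satisfies (1 + i)^4 = 1 + 0.0613.
i = 1.0613^(1/4) − 1 = 0.0149848 = 1.4985%.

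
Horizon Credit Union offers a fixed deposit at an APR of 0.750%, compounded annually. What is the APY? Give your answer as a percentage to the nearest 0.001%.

Annual compounding means the effective rate equals the nominal rate: 0.750%.

0.750%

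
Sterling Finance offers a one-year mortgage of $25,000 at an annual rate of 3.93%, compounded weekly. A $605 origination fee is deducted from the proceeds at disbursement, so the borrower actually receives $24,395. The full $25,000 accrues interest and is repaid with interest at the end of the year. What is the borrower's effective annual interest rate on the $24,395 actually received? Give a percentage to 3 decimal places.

Amount owed after one year: 25,000 × (1 + 0.0393/52)^52 = 25,000 × 1.040067 = $26,001.68.
Effective rate on net proceeds: 26,001.68 / 24,395 − 1 = 0.065861 = 6.586%.

6.586%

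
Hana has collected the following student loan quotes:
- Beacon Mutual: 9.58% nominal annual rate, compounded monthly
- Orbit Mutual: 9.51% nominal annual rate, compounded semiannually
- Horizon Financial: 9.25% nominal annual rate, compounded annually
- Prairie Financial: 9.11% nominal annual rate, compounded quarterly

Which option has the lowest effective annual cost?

Horizon Financial

Beacon Mutual: (1 + 0.0958/12)^12 − 1 = 10.012%
Orbit Mutual: (1 + 0.0951/2)^2 − 1 = 9.736%
Horizon Financial: compounded annually, EAR = 9.250%
Prairie Financial: (1 + 0.0911/4)^4 − 1 = 9.426%
The lowest effective annual rate is Horizon Financial at 9.250%.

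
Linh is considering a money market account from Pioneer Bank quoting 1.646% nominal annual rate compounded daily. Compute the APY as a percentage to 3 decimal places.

EAR = (1 + 0.01646/365)^365 − 1.
= 1.016596 − 1 = 1.660%.

1.660%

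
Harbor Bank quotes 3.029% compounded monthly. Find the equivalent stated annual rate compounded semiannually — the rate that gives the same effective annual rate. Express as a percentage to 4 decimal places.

3.0482%

EAR = (1 + 0.03029/12)^12 − 1 = 0.030714.
Solve (1 + r/2)^2 = 1.030714: r/2 = 1.030714^(1/2) − 1 = 0.015241, so r = 0.030482 = 3.0482%.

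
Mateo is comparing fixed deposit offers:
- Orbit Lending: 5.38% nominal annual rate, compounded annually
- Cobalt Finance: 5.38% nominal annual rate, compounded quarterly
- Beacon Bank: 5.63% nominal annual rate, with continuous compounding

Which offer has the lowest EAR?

Orbit Lending

Orbit Lending: compounded annually, EAR = 5.380%
Cobalt Finance: (1 + 0.0538/4)^4 − 1 = 5.490%
Beacon Bank: e^0.0563 − 1 = 5.792%
The lowest effective annual rate is Orbit Lending at 5.380%.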